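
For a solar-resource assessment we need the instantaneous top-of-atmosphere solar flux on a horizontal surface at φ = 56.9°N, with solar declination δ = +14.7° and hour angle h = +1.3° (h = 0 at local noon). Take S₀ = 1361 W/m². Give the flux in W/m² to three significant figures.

1.01e+03 W/m²

cos θ_z = sin φ sin δ + cos φ cos δ cos h = 0.212578 + 0.528091 = 0.740669.
Flux = S₀ · cos θ_z = 1361 × 0.740669 = 1008 W/m².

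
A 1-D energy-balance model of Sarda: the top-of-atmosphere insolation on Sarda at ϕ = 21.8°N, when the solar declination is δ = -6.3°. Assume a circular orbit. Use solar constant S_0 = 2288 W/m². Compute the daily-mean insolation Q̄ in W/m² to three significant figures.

Q̄ ≈ 626 W/m²

cos h₀ = −tan(+21.8°) tan(-6.300°) = 0.0442, h₀ = 1.5266 rad.
Bracket: h₀ sin ϕ sin δ + cos ϕ cos δ sin h₀ = 1.5266×0.37137×-0.10973 + 0.92849×0.99396×0.99902 = -0.062210 + 0.921977 = 0.859767.
Q̄ = (S_0/π) × [bracket] = (2288/π) × 0.859767 = 626.2 W/m².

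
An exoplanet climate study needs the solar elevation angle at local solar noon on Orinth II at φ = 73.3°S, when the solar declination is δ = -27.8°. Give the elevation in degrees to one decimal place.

44.5°

At local noon the hour angle is zero, so the zenith angle equals |φ − δ| = |-73.3° − (-27.800°)| = 45.500°.
Elevation = 90° − 45.500° = 44.5°.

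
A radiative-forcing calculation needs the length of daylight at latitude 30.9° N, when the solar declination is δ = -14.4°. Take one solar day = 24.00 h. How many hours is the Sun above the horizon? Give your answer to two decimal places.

cos H₀ = −tan φ · tan δ = −tan(+30.9°) × tan(-14.400°) = 0.1537, so H₀ = 1.4165 rad = 81.16°.
Daylight = 2H₀/(2π) × 24.00 h = (1.4165/π) × 24.00 = 10.82 h.

10.82 h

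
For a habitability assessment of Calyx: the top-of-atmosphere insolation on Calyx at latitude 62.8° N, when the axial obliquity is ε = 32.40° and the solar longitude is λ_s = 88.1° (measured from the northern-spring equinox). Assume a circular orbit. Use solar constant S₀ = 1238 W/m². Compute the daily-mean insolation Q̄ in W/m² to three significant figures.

Solar declination: sin δ = sin ε · sin λ_s = sin 32.40° × sin 88.1° = 0.53553, so δ = +32.380°.
cos H₀ = −tan(+62.8°) tan(+32.380°) = -1.2339 ≤ −1 ⇒ polar day, H₀ = π.
Bracket: H₀ sin φ sin δ + cos φ cos δ sin H₀ = 3.1416×0.88942×0.53553 + 0.45710×0.84451×0.00000 = 1.496379 + 0.000000 = 1.496379.
Q̄ = (S₀/π) × [bracket] = (1238/π) × 1.496379 = 589.7 W/m².

Q̄ ≈ 590 W/m²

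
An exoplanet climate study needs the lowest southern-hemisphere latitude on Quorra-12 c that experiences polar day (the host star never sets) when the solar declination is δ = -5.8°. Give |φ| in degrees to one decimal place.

|φ| = 84.2°

Polar day requires cos H₀ = −tan φ tan δ ≤ −1, i.e. tan φ tan δ ≥ 1.
The boundary is |tan φ| · |tan δ| = 1, so |φ| = 90° − |δ| = 90° − 5.8° = 84.2° in the southern hemisphere.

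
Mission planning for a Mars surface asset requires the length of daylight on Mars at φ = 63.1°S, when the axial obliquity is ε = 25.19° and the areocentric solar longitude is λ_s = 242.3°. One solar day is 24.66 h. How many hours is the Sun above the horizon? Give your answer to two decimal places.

19.63 h

sin δ = sin 25.19° × sin 242.3° = -0.37684, so δ = -22.138°.
cos H₀ = −tan φ · tan δ = −tan(-63.1°) × tan(-22.138°) = -0.8019, so H₀ = 2.5013 rad = 143.31°.
Daylight = 2H₀/(2π) × 24.66 h = (2.5013/π) × 24.66 = 19.63 h.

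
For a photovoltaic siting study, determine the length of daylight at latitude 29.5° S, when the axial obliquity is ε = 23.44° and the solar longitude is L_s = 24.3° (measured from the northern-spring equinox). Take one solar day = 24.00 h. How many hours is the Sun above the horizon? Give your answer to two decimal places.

Solar declination: sin δ = sin ε · sin L_s = sin 23.44° × sin 24.3° = 0.16370, so δ = +9.421°.
cos h₀ = −tan ϕ · tan δ = −tan(-29.5°) × tan(+9.421°) = 0.0939, so h₀ = 1.4768 rad = 84.61°.
Daylight = 2h₀/(2π) × 24.00 h = (1.4768/π) × 24.00 = 11.28 h.

11.28 h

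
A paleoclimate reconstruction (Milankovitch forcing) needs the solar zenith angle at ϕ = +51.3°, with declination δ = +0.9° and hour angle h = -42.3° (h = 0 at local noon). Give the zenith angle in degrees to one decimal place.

cos θ_z = sin ϕ sin δ + cos ϕ cos δ cos h = 0.012258 + 0.462392 = 0.474650.
θ_z = arccos(0.474650) = 61.7°.

θ_z = 61.7°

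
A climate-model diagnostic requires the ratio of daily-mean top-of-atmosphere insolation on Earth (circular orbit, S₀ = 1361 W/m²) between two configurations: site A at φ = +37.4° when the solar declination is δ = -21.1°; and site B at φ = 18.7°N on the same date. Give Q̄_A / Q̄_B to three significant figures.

— Configuration A (φ=+37.4°):
cos H₀ = −tan(+37.4°) tan(-21.100°) = 0.2950, H₀ = 1.2713 rad.
Bracket: H₀ sin φ sin δ + cos φ cos δ sin H₀ = 1.2713×0.60738×-0.36000 + 0.79441×0.93295×0.95549 = -0.277978 + 0.708156 = 0.430178.
Q̄ = (S₀/π) × [bracket] = (1361/π) × 0.430178 = 186.36 W/m².
— Configuration B (φ=+18.7°):
cos H₀ = −tan(+18.7°) tan(-21.100°) = 0.1306, H₀ = 1.4398 rad.
Bracket: H₀ sin φ sin δ + cos φ cos δ sin H₀ = 1.4398×0.32061×-0.36000 + 0.94721×0.93295×0.99143 = -0.166181 + 0.876126 = 0.709945.
Q̄ = (S₀/π) × [bracket] = (1361/π) × 0.709945 = 307.56 W/m².
Ratio Q̄_A / Q̄_B = 186.36 / 307.56 = 0.6059.

Q̄_A / Q̄_B ≈ 0.606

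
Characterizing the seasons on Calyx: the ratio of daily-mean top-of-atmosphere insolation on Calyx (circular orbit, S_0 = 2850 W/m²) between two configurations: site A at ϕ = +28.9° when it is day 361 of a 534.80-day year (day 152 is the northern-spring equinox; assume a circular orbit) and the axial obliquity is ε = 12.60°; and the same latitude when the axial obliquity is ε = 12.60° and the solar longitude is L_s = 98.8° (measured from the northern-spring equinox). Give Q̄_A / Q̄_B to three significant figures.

Q̄_A / Q̄_B ≈ 0.951

— Configuration A (ϕ=+28.9°):
Solar longitude: L_s = 360° × (361 − 152)/534.80 = 140.688°.
sin δ = sin 12.60° × sin 140.688° = 0.13820, so δ = +7.944°.
cos h₀ = −tan(+28.9°) tan(+7.944°) = -0.0770, h₀ = 1.6479 rad.
Bracket: h₀ sin ϕ sin δ + cos ϕ cos δ sin h₀ = 1.6479×0.48328×0.13820 + 0.87546×0.99040×0.99703 = 0.110062 + 0.864480 = 0.974542.
Q̄ = (S_0/π) × [bracket] = (2850/π) × 0.974542 = 884.09 W/m².
— Configuration B (ϕ=+28.9°):
Solar declination: sin δ = sin ε · sin L_s = sin 12.60° × sin 98.8° = 0.21558, so δ = +12.449°.
cos h₀ = −tan(+28.9°) tan(+12.449°) = -0.1219, h₀ = 1.6930 rad.
Bracket: h₀ sin ϕ sin δ + cos ϕ cos δ sin h₀ = 1.6930×0.48328×0.21558 + 0.87546×0.97649×0.99255 = 0.176386 + 0.848509 = 1.024895.
Q̄ = (S_0/π) × [bracket] = (2850/π) × 1.024895 = 929.77 W/m².
Ratio Q̄_A / Q̄_B = 884.09 / 929.77 = 0.9509.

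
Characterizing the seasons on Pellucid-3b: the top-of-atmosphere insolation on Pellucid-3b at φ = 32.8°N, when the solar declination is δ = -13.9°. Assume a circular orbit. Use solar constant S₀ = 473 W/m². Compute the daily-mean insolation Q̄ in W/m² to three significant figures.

Q̄ ≈ 93.6 W/m²

cos H₀ = −tan(+32.8°) tan(-13.900°) = 0.1595, H₀ = 1.4106 rad.
Bracket: H₀ sin φ sin δ + cos φ cos δ sin H₀ = 1.4106×0.54171×-0.24023 + 0.84057×0.97072×0.98720 = -0.183568 + 0.805514 = 0.621946.
Q̄ = (S₀/π) × [bracket] = (473/π) × 0.621946 = 93.64 W/m².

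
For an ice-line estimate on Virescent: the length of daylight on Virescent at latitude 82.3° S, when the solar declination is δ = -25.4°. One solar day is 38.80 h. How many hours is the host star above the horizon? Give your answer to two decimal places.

38.80 h

Sunrise equation: cos h₀ = −tan ϕ · tan δ = -3.5120 ≤ −1, so the host star never sets (polar day) and h₀ = π.
Daylight = 2h₀/(2π) × 38.80 h = (3.1416/π) × 38.80 = 38.80 h.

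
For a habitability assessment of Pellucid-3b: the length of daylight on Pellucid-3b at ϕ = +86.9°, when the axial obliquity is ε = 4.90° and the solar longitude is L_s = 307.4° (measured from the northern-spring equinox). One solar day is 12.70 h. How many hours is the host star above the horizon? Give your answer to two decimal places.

Solar declination: sin δ = sin ε · sin L_s = sin 4.90° × sin 307.4° = -0.06786, so δ = -3.891°.
cos h₀ = −tan ϕ · tan δ = 1.2558 ≥ 1, so the host star never rises (polar night) and h₀ = 0.
Daylight = 2h₀/(2π) × 12.70 h = (0.0000/π) × 12.70 = 0.00 h.

0.00 h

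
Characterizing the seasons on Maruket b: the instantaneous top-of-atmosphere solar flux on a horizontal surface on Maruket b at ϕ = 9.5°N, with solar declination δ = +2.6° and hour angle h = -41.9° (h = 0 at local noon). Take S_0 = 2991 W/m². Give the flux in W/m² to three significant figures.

cos θ_z = sin ϕ sin δ + cos ϕ cos δ cos h = 0.007487 + 0.733348 = 0.740835.
Flux = S_0 · cos θ_z = 2991 × 0.740835 = 2216 W/m².

2.22e+03 W/m²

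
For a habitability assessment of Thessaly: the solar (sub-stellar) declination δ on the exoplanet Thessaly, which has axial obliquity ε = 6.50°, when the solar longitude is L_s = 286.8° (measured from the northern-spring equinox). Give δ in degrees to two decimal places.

sin δ = sin ε · sin L_s = sin 6.50° × sin 286.8° = -0.108372.
δ = arcsin(-0.108372) = -6.22°.

δ = -6.22°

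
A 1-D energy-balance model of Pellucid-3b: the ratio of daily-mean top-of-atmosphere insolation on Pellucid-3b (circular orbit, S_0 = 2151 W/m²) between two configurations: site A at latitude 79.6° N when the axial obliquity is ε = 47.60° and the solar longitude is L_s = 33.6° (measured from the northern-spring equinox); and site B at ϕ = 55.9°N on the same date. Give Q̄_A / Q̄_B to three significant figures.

— Configuration A (ϕ=+79.6°):
Solar declination: sin δ = sin ε · sin L_s = sin 47.60° × sin 33.6° = 0.40865, so δ = +24.120°.
cos h₀ = −tan(+79.6°) tan(+24.120°) = -2.4396 ≤ −1 ⇒ polar day, h₀ = π.
Bracket: h₀ sin ϕ sin δ + cos ϕ cos δ sin h₀ = 3.1416×0.98357×0.40865 + 0.18052×0.91269×0.00000 = 1.262722 + 0.000000 = 1.262722.
Q̄ = (S_0/π) × [bracket] = (2151/π) × 1.262722 = 864.57 W/m².
— Configuration B (ϕ=+55.9°):
cos h₀ = −tan(+55.9°) tan(+24.120°) = -0.6613, h₀ = 2.2934 rad.
Bracket: h₀ sin ϕ sin δ + cos ϕ cos δ sin h₀ = 2.2934×0.82806×0.40865 + 0.56064×0.91269×0.75010 = 0.776056 + 0.383819 = 1.159875.
Q̄ = (S_0/π) × [bracket] = (2151/π) × 1.159875 = 794.15 W/m².
Ratio Q̄_A / Q̄_B = 864.57 / 794.15 = 1.089.

Q̄_A / Q̄_B ≈ 1.09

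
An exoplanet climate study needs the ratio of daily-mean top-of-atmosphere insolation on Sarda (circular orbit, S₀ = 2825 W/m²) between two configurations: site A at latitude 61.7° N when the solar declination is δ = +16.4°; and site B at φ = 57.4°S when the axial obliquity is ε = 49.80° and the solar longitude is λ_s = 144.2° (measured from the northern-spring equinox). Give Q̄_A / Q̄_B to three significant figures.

— Configuration A (φ=+61.7°):
cos H₀ = −tan(+61.7°) tan(+16.400°) = -0.5466, H₀ = 2.1491 rad.
Bracket: H₀ sin φ sin δ + cos φ cos δ sin H₀ = 2.1491×0.88048×0.28234 + 0.47409×0.95931×0.83739 = 0.534255 + 0.380844 = 0.915099.
Q̄ = (S₀/π) × [bracket] = (2825/π) × 0.915099 = 822.88 W/m².
— Configuration B (φ=-57.4°):
Solar declination: sin δ = sin ε · sin λ_s = sin 49.80° × sin 144.2° = 0.44679, so δ = +26.538°.
cos H₀ = −tan(-57.4°) tan(+26.538°) = 0.7809, H₀ = 0.6747 rad.
Bracket: H₀ sin φ sin δ + cos φ cos δ sin H₀ = 0.6747×-0.84245×0.44679 + 0.53877×0.89464×0.62466 = -0.253956 + 0.301089 = 0.047133.
Q̄ = (S₀/π) × [bracket] = (2825/π) × 0.047133 = 42.383 W/m².
Ratio Q̄_A / Q̄_B = 822.88 / 42.383 = 19.42.

Q̄_A / Q̄_B ≈ 19.4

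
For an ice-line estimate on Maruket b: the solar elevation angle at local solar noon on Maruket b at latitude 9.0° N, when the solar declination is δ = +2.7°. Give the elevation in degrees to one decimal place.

83.7°

At local noon the hour angle is zero, so the zenith angle equals |ϕ − δ| = |+9.0° − (+2.700°)| = 6.300°.
Elevation = 90° − 6.300° = 83.7°.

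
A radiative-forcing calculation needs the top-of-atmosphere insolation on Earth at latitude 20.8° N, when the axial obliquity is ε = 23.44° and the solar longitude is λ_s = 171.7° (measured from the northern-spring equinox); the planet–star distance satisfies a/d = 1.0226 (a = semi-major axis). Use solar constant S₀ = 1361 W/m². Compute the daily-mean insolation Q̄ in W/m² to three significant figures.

Q̄ ≈ 437 W/m²

Solar declination: sin δ = sin ε · sin λ_s = sin 23.44° × sin 171.7° = 0.05742, so δ = +3.292°.
cos H₀ = −tan(+20.8°) tan(+3.292°) = -0.0218, H₀ = 1.5926 rad.
Bracket: H₀ sin φ sin δ + cos φ cos δ sin H₀ = 1.5926×0.35511×0.05742 + 0.93483×0.99835×0.99976 = 0.032474 + 0.933064 = 0.965538.
Inverse-square distance factor (a/d)² = 1.0226² = 1.045711.
Q̄ = (S₀/π) × 1.045711 × [bracket] = (1361/π) × 1.045711 × 0.965538 = 437.4 W/m².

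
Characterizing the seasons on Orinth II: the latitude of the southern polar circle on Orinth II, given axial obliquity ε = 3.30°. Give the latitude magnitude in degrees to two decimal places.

The polar circle is the lowest latitude that experiences at least one full rotation of continuous darkness at the northern-summer solstice; it lies at |ϕ| = 90° − ε = 90° − 3.30° = 86.70°.

86.70°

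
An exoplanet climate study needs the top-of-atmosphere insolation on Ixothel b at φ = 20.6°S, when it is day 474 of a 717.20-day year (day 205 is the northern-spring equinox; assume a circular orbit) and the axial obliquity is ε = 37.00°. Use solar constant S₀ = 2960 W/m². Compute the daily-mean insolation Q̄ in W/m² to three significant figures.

Q̄ ≈ 589 W/m²

Solar longitude: λ_s = 360° × (474 − 205)/717.20 = 135.025°.
sin δ = sin 37.00° × sin 135.025° = 0.42536, so δ = +25.174°.
cos H₀ = −tan(-20.6°) tan(+25.174°) = 0.1767, H₀ = 1.3932 rad.
Bracket: H₀ sin φ sin δ + cos φ cos δ sin H₀ = 1.3932×-0.35184×0.42536 + 0.93606×0.90502×0.98427 = -0.208504 + 0.833827 = 0.625323.
Q̄ = (S₀/π) × [bracket] = (2960/π) × 0.625323 = 589.2 W/m².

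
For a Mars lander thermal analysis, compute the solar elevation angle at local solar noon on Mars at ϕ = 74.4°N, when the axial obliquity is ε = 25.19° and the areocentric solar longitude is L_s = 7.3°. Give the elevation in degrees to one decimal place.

18.7°

sin δ = sin 25.19° × sin 7.3° = 0.05408, so δ = +3.100°.
At local noon the hour angle is zero, so the zenith angle equals |ϕ − δ| = |+74.4° − (+3.100°)| = 71.300°.
Elevation = 90° − 71.300° = 18.7°.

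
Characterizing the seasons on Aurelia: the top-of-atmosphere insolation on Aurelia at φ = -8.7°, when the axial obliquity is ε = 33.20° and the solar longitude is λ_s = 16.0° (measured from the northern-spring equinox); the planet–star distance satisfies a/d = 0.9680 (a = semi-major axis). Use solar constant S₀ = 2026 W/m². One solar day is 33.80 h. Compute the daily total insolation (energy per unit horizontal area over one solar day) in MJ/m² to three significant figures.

Solar declination: sin δ = sin ε · sin λ_s = sin 33.20° × sin 16.0° = 0.15093, so δ = +8.681°.
cos H₀ = −tan(-8.7°) tan(+8.681°) = 0.0234, H₀ = 1.5474 rad.
Bracket: H₀ sin φ sin δ + cos φ cos δ sin H₀ = 1.5474×-0.15126×0.15093 + 0.98849×0.98854×0.99973 = -0.035327 + 0.976898 = 0.941571.
Inverse-square distance factor (a/d)² = 0.9680² = 0.937024.
Q̄ = (S₀/π) × 0.937024 × [bracket] = (2026/π) × 0.937024 × 0.941571 = 568.98 W/m².
Daily total = Q̄ × 33.80 h × 3600 s/h = 568.98 × 33.80 × 3600 / 10⁶ = 69.23 MJ/m².

69.2 MJ/m²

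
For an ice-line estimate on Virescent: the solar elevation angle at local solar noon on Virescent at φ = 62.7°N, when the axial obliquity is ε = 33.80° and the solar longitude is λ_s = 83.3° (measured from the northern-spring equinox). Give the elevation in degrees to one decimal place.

Solar declination: sin δ = sin ε · sin λ_s = sin 33.80° × sin 83.3° = 0.55250, so δ = +33.538°.
At local noon the hour angle is zero, so the zenith angle equals |φ − δ| = |+62.7° − (+33.538°)| = 29.162°.
Elevation = 90° − 29.162° = 60.8°.

60.8°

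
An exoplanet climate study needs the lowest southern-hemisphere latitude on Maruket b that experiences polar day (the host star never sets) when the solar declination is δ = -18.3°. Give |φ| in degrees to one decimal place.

|φ| = 71.7°

Polar day requires cos H₀ = −tan φ tan δ ≤ −1, i.e. tan φ tan δ ≥ 1.
The boundary is |tan φ| · |tan δ| = 1, so |φ| = 90° − |δ| = 90° − 18.3° = 71.7° in the southern hemisphere.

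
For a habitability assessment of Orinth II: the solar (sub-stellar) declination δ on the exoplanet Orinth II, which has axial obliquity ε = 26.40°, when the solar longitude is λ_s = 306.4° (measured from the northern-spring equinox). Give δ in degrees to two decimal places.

δ = -20.97°

sin δ = sin ε · sin λ_s = sin 26.40° × sin 306.4° = -0.357884.
δ = arcsin(-0.357884) = -20.97°.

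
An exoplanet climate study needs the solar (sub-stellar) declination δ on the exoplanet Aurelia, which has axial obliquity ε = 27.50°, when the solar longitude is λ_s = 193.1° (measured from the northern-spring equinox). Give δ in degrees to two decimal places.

δ = -6.01°

sin δ = sin ε · sin λ_s = sin 27.50° × sin 193.1° = -0.104656.
δ = arcsin(-0.104656) = -6.01°.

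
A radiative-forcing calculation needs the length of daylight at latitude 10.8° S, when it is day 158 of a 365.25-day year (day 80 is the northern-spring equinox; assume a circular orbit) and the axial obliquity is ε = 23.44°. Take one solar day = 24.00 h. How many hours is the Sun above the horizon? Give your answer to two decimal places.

11.39 h

Solar longitude: L_s = 360° × (158 − 80)/365.25 = 76.879°.
sin δ = sin 23.44° × sin 76.879° = 0.38740, so δ = +22.793°.
cos h₀ = −tan ϕ · tan δ = −tan(-10.8°) × tan(+22.793°) = 0.0802, so h₀ = 1.4905 rad = 85.40°.
Daylight = 2h₀/(2π) × 24.00 h = (1.4905/π) × 24.00 = 11.39 h.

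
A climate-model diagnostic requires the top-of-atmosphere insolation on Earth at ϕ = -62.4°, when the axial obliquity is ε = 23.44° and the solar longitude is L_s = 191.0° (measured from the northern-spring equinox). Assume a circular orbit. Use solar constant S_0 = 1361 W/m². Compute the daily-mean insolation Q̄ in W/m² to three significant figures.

Solar declination: sin δ = sin ε · sin L_s = sin 23.44° × sin 191.0° = -0.07590, so δ = -4.353°.
cos h₀ = −tan(-62.4°) tan(-4.353°) = -0.1456, h₀ = 1.7169 rad.
Bracket: h₀ sin ϕ sin δ + cos ϕ cos δ sin h₀ = 1.7169×-0.88620×-0.07590 + 0.46330×0.99712×0.98934 = 0.115483 + 0.457041 = 0.572524.
Q̄ = (S_0/π) × [bracket] = (1361/π) × 0.572524 = 248.0 W/m².

Q̄ ≈ 248 W/m²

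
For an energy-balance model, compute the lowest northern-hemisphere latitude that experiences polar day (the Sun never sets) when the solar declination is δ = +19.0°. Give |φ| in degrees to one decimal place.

|φ| = 71.0°

Polar day requires cos H₀ = −tan φ tan δ ≤ −1, i.e. tan φ tan δ ≥ 1.
The boundary is |tan φ| · |tan δ| = 1, so |φ| = 90° − |δ| = 90° − 19.0° = 71.0° in the northern hemisphere.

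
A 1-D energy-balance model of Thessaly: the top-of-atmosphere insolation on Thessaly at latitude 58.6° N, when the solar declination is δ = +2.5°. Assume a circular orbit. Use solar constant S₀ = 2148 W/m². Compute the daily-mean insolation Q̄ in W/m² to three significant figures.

cos H₀ = −tan(+58.6°) tan(+2.500°) = -0.0715, H₀ = 1.6424 rad.
Bracket: H₀ sin φ sin δ + cos φ cos δ sin H₀ = 1.6424×0.85355×0.04362 + 0.52101×0.99905×0.99744 = 0.061150 + 0.519183 = 0.580333.
Q̄ = (S₀/π) × [bracket] = (2148/π) × 0.580333 = 396.8 W/m².

Q̄ ≈ 397 W/m²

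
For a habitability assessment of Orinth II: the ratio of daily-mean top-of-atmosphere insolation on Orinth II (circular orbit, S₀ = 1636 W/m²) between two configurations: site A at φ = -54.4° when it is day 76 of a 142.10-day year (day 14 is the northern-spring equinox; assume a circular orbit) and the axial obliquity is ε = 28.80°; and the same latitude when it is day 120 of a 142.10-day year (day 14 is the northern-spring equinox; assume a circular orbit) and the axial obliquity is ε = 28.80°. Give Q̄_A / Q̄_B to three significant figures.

Q̄_A / Q̄_B ≈ 0.274

— Configuration A (φ=-54.4°):
Solar longitude: λ_s = 360° × (76 − 14)/142.10 = 157.072°.
sin δ = sin 28.80° × sin 157.072° = 0.18767, so δ = +10.817°.
cos H₀ = −tan(-54.4°) tan(+10.817°) = 0.2669, H₀ = 1.3006 rad.
Bracket: H₀ sin φ sin δ + cos φ cos δ sin H₀ = 1.3006×-0.81310×0.18767 + 0.58212×0.98223×0.96373 = -0.198464 + 0.551037 = 0.352573.
Q̄ = (S₀/π) × [bracket] = (1636/π) × 0.352573 = 183.60 W/m².
— Configuration B (φ=-54.4°):
Solar longitude: λ_s = 360° × (120 − 14)/142.10 = 268.543°.
sin δ = sin 28.80° × sin 268.543° = -0.48160, so δ = -28.790°.
cos H₀ = −tan(-54.4°) tan(-28.790°) = -0.7676, H₀ = 2.4458 rad.
Bracket: H₀ sin φ sin δ + cos φ cos δ sin H₀ = 2.4458×-0.81310×-0.48160 + 0.58212×0.87639×0.64097 = 0.957748 + 0.327000 = 1.284748.
Q̄ = (S₀/π) × [bracket] = (1636/π) × 1.284748 = 669.04 W/m².
Ratio Q̄_A / Q̄_B = 183.60 / 669.04 = 0.2744.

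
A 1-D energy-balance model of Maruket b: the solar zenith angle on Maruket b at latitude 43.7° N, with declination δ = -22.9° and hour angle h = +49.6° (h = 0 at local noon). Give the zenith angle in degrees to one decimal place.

θ_z = 80.6°

cos θ_z = sin ϕ sin δ + cos ϕ cos δ cos h = -0.268839 + 0.431639 = 0.162800.
θ_z = arccos(0.162800) = 80.6°.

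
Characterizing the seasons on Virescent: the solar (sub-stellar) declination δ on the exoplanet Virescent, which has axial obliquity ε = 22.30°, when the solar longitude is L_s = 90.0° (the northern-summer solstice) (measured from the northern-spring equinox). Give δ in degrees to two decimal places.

sin δ = sin ε · sin L_s = sin 22.30° × sin 90.0° = 0.379456.
δ = arcsin(0.379456) = +22.30°.

δ = +22.30°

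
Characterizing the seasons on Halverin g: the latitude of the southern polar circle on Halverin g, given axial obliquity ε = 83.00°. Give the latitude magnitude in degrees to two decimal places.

The polar circle is the lowest latitude that experiences at least one full rotation of continuous darkness at the northern-summer solstice; it lies at |φ| = 90° − ε = 90° − 83.00° = 7.00°.

7.00°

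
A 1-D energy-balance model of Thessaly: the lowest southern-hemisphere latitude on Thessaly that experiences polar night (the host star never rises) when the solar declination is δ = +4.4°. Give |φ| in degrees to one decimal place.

|φ| = 85.6°

Polar night requires cos H₀ = −tan φ tan δ ≥ 1, i.e. tan φ tan δ ≤ −1.
The boundary is |tan φ| · |tan δ| = 1, so |φ| = 90° − |δ| = 90° − 4.4° = 85.6° in the southern hemisphere.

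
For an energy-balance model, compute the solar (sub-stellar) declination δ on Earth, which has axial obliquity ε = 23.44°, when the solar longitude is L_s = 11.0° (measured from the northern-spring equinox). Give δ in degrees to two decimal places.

sin δ = sin ε · sin L_s = sin 23.44° × sin 11.0° = 0.075902.
δ = arcsin(0.075902) = +4.35°.

δ = +4.35°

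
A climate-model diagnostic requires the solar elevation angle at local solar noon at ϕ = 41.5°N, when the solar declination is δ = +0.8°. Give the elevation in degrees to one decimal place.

At local noon the hour angle is zero, so the zenith angle equals |ϕ − δ| = |+41.5° − (+0.800°)| = 40.700°.
Elevation = 90° − 40.700° = 49.3°.

49.3°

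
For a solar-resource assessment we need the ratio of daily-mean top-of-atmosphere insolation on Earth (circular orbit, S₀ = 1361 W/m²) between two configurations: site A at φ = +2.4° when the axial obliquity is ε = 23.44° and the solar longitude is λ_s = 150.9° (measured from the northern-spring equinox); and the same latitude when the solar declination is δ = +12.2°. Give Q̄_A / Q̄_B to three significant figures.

— Configuration A (φ=+2.4°):
Solar declination: sin δ = sin ε · sin λ_s = sin 23.44° × sin 150.9° = 0.19346, so δ = +11.155°.
cos H₀ = −tan(+2.4°) tan(+11.155°) = -0.0083, H₀ = 1.5791 rad.
Bracket: H₀ sin φ sin δ + cos φ cos δ sin H₀ = 1.5791×0.04188×0.19346 + 0.99912×0.98111×0.99997 = 0.012794 + 0.980217 = 0.993011.
Q̄ = (S₀/π) × [bracket] = (1361/π) × 0.993011 = 430.19 W/m².
— Configuration B (φ=+2.4°):
cos H₀ = −tan(+2.4°) tan(+12.200°) = -0.0091, H₀ = 1.5799 rad.
Bracket: H₀ sin φ sin δ + cos φ cos δ sin H₀ = 1.5799×0.04188×0.21132 + 0.99912×0.97742×0.99996 = 0.013982 + 0.976521 = 0.990503.
Q̄ = (S₀/π) × [bracket] = (1361/π) × 0.990503 = 429.11 W/m².
Ratio Q̄_A / Q̄_B = 430.19 / 429.11 = 1.003.

Q̄_A / Q̄_B ≈ 1.00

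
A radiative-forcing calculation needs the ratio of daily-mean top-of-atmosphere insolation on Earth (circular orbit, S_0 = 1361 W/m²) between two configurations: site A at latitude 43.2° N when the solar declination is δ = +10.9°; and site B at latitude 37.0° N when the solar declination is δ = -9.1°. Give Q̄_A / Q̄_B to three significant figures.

Q̄_A / Q̄_B ≈ 1.44

— Configuration A (ϕ=+43.2°):
cos h₀ = −tan(+43.2°) tan(+10.900°) = -0.1808, h₀ = 1.7526 rad.
Bracket: h₀ sin ϕ sin δ + cos ϕ cos δ sin h₀ = 1.7526×0.68455×0.18910 + 0.72897×0.98196×0.98351 = 0.226871 + 0.704016 = 0.930887.
Q̄ = (S_0/π) × [bracket] = (1361/π) × 0.930887 = 403.28 W/m².
— Configuration B (ϕ=+37.0°):
cos h₀ = −tan(+37.0°) tan(-9.100°) = 0.1207, h₀ = 1.4498 rad.
Bracket: h₀ sin ϕ sin δ + cos ϕ cos δ sin h₀ = 1.4498×0.60182×-0.15816 + 0.79864×0.98741×0.99269 = -0.137998 + 0.782821 = 0.644823.
Q̄ = (S_0/π) × [bracket] = (1361/π) × 0.644823 = 279.35 W/m².
Ratio Q̄_A / Q̄_B = 403.28 / 279.35 = 1.444.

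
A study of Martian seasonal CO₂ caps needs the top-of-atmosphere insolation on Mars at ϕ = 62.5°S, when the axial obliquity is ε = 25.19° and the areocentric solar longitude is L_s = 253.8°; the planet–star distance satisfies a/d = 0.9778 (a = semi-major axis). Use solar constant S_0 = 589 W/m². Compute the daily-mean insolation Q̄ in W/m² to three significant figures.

Q̄ ≈ 208 W/m²

sin δ = sin 25.19° × sin 253.8° = -0.40872, so δ = -24.125°.
cos h₀ = −tan(-62.5°) tan(-24.125°) = -0.8603, h₀ = 2.6066 rad.
Bracket: h₀ sin ϕ sin δ + cos ϕ cos δ sin h₀ = 2.6066×-0.88701×-0.40872 + 0.46175×0.91266×0.50981 = 0.944993 + 0.214845 = 1.159838.
Inverse-square distance factor (a/d)² = 0.9778² = 0.956093.
Q̄ = (S_0/π) × 0.956093 × [bracket] = (589/π) × 0.956093 × 1.159838 = 207.9 W/m².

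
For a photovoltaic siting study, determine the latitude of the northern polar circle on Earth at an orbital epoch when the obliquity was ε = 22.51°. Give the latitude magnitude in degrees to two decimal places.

The polar circle is the lowest latitude that experiences at least one full rotation of continuous daylight at the northern-summer solstice; it lies at |φ| = 90° − ε = 90° − 22.51° = 67.49°.

67.49°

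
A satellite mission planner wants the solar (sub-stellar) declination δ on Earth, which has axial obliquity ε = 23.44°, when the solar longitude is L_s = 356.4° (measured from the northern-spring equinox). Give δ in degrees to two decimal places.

sin δ = sin ε · sin L_s = sin 23.44° × sin 356.4° = -0.024977.
δ = arcsin(-0.024977) = -1.43°.

δ = -1.43°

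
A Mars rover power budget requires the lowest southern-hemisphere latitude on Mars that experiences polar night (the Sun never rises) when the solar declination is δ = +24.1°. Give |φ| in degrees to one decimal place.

Polar night requires cos H₀ = −tan φ tan δ ≥ 1, i.e. tan φ tan δ ≤ −1.
The boundary is |tan φ| · |tan δ| = 1, so |φ| = 90° − |δ| = 90° − 24.1° = 65.9° in the southern hemisphere.

|φ| = 65.9°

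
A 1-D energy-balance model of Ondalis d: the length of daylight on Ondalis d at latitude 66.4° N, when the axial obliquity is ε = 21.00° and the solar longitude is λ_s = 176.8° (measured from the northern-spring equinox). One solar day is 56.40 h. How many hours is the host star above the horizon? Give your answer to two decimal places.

Solar declination: sin δ = sin ε · sin λ_s = sin 21.00° × sin 176.8° = 0.02000, so δ = +1.146°.
cos H₀ = −tan φ · tan δ = −tan(+66.4°) × tan(+1.146°) = -0.0458, so H₀ = 1.6166 rad = 92.62°.
Daylight = 2H₀/(2π) × 56.40 h = (1.6166/π) × 56.40 = 29.02 h.

29.02 h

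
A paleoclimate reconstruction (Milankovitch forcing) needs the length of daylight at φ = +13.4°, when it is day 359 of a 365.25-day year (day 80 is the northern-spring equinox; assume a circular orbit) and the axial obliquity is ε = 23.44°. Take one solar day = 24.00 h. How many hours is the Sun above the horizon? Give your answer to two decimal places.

Solar longitude: λ_s = 360° × (359 − 80)/365.25 = 274.990°.
sin δ = sin 23.44° × sin 274.990° = -0.39628, so δ = -23.346°.
cos H₀ = −tan φ · tan δ = −tan(+13.4°) × tan(-23.346°) = 0.1028, so H₀ = 1.4678 rad = 84.10°.
Daylight = 2H₀/(2π) × 24.00 h = (1.4678/π) × 24.00 = 11.21 h.

11.21 h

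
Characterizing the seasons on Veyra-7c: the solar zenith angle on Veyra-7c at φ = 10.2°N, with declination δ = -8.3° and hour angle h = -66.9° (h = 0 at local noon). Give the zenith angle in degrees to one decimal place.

θ_z = 69.1°

cos θ_z = sin φ sin δ + cos φ cos δ cos h = -0.025563 + 0.382092 = 0.356529.
θ_z = arccos(0.356529) = 69.1°.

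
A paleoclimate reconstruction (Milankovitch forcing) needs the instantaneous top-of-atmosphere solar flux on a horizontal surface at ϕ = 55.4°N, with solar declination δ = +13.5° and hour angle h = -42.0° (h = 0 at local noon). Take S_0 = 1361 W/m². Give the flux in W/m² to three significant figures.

cos θ_z = sin ϕ sin δ + cos ϕ cos δ cos h = 0.192157 + 0.410331 = 0.602488.
Flux = S_0 · cos θ_z = 1361 × 0.602488 = 820.0 W/m².

820 W/m²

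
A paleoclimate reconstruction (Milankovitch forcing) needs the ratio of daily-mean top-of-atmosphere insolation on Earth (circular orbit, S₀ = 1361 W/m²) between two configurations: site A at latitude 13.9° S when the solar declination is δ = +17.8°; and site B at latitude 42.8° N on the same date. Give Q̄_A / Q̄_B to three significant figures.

Q̄_A / Q̄_B ≈ 0.769

— Configuration A (φ=-13.9°):
cos H₀ = −tan(-13.9°) tan(+17.800°) = 0.0795, H₀ = 1.4913 rad.
Bracket: H₀ sin φ sin δ + cos φ cos δ sin H₀ = 1.4913×-0.24023×0.30570 + 0.97072×0.95213×0.99684 = -0.109519 + 0.921331 = 0.811812.
Q̄ = (S₀/π) × [bracket] = (1361/π) × 0.811812 = 351.69 W/m².
— Configuration B (φ=+42.8°):
cos H₀ = −tan(+42.8°) tan(+17.800°) = -0.2973, H₀ = 1.8727 rad.
Bracket: H₀ sin φ sin δ + cos φ cos δ sin H₀ = 1.8727×0.67944×0.30570 + 0.73373×0.95213×0.95478 = 0.388969 + 0.667015 = 1.055984.
Q̄ = (S₀/π) × [bracket] = (1361/π) × 1.055984 = 457.47 W/m².
Ratio Q̄_A / Q̄_B = 351.69 / 457.47 = 0.7688.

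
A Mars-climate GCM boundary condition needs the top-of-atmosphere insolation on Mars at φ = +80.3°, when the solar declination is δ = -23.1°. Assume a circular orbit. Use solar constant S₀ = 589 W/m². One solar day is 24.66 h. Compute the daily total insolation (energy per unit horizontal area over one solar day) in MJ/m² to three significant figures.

0.00 MJ/m²

cos H₀ = −tan(+80.3°) tan(-23.100°) = 2.4953 ≥ 1 ⇒ polar night, H₀ = 0 and Q̄ = 0.
Daily total = Q̄ × 24.66 h × 3600 s/h = 0.00 MJ/m².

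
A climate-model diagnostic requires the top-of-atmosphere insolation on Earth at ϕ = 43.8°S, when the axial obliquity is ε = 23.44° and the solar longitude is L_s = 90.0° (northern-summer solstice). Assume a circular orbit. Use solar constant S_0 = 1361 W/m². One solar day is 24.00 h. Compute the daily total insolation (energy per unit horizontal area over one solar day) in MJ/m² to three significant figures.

Solar declination: sin δ = sin ε · sin L_s = sin 23.44° × sin 90.0° = 0.39779, so δ = +23.440°.
cos h₀ = −tan(-43.8°) tan(+23.440°) = 0.4158, h₀ = 1.1420 rad.
Bracket: h₀ sin ϕ sin δ + cos ϕ cos δ sin h₀ = 1.1420×-0.69214×0.39779 + 0.72176×0.91748×0.90947 = -0.314423 + 0.602251 = 0.287828.
Q̄ = (S_0/π) × [bracket] = (1361/π) × 0.287828 = 124.69 W/m².
Daily total = Q̄ × 24.00 h × 3600 s/h = 124.69 × 24.00 × 3600 / 10⁶ = 10.77 MJ/m².

10.8 MJ/m²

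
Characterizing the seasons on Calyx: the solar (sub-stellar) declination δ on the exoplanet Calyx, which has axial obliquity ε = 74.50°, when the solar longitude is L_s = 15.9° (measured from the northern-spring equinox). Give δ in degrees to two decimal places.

δ = +15.31°

sin δ = sin ε · sin L_s = sin 74.50° × sin 15.9° = 0.263995.
δ = arcsin(0.263995) = +15.31°.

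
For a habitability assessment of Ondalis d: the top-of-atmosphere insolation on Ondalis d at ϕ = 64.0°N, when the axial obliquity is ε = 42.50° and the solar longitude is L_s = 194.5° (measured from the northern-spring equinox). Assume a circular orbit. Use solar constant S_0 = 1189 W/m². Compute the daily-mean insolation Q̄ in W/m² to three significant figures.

Solar declination: sin δ = sin ε · sin L_s = sin 42.50° × sin 194.5° = -0.16915, so δ = -9.739°.
cos h₀ = −tan(+64.0°) tan(-9.739°) = 0.3519, h₀ = 1.2112 rad.
Bracket: h₀ sin ϕ sin δ + cos ϕ cos δ sin h₀ = 1.2112×0.89879×-0.16915 + 0.43837×0.98559×0.93604 = -0.184139 + 0.404419 = 0.220280.
Q̄ = (S_0/π) × [bracket] = (1189/π) × 0.220280 = 83.37 W/m².

Q̄ ≈ 83.4 W/m²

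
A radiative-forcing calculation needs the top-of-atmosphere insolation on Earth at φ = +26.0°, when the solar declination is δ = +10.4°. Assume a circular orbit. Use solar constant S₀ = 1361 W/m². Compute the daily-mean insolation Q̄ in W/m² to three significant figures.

cos H₀ = −tan(+26.0°) tan(+10.400°) = -0.0895, H₀ = 1.6604 rad.
Bracket: H₀ sin φ sin δ + cos φ cos δ sin H₀ = 1.6604×0.43837×0.18052 + 0.89879×0.98357×0.99599 = 0.131395 + 0.880478 = 1.011873.
Q̄ = (S₀/π) × [bracket] = (1361/π) × 1.011873 = 438.4 W/m².

Q̄ ≈ 438 W/m²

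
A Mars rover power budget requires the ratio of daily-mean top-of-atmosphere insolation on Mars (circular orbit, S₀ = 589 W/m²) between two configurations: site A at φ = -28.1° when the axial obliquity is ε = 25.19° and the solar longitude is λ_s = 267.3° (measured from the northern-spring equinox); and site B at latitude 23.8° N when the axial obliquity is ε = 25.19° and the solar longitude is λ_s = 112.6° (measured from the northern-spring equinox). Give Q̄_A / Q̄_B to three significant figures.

Q̄_A / Q̄_B ≈ 1.03

— Configuration A (φ=-28.1°):
Solar declination: sin δ = sin ε · sin λ_s = sin 25.19° × sin 267.3° = -0.42515, so δ = -25.160°.
cos H₀ = −tan(-28.1°) tan(-25.160°) = -0.2508, H₀ = 1.8243 rad.
Bracket: H₀ sin φ sin δ + cos φ cos δ sin H₀ = 1.8243×-0.47101×-0.42515 + 0.88213×0.90512×0.96804 = 0.365316 + 0.772916 = 1.138232.
Q̄ = (S₀/π) × [bracket] = (589/π) × 1.138232 = 213.40 W/m².
— Configuration B (φ=+23.8°):
Solar declination: sin δ = sin ε · sin λ_s = sin 25.19° × sin 112.6° = 0.39294, so δ = +23.137°.
cos H₀ = −tan(+23.8°) tan(+23.137°) = -0.1885, H₀ = 1.7604 rad.
Bracket: H₀ sin φ sin δ + cos φ cos δ sin H₀ = 1.7604×0.40355×0.39294 + 0.91496×0.91956×0.98208 = 0.279148 + 0.826283 = 1.105431.
Q̄ = (S₀/π) × [bracket] = (589/π) × 1.105431 = 207.25 W/m².
Ratio Q̄_A / Q̄_B = 213.40 / 207.25 = 1.030.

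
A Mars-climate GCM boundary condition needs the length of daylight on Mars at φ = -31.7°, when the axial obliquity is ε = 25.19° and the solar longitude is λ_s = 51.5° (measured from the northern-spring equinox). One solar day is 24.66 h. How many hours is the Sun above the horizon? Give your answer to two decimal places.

Solar declination: sin δ = sin ε · sin λ_s = sin 25.19° × sin 51.5° = 0.33309, so δ = +19.457°.
cos H₀ = −tan φ · tan δ = −tan(-31.7°) × tan(+19.457°) = 0.2182, so H₀ = 1.3508 rad = 77.40°.
Daylight = 2H₀/(2π) × 24.66 h = (1.3508/π) × 24.66 = 10.60 h.

10.60 h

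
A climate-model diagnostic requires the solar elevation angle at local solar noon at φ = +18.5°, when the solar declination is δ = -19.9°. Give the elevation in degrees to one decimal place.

51.6°

At local noon the hour angle is zero, so the zenith angle equals |φ − δ| = |+18.5° − (-19.900°)| = 38.400°.
Elevation = 90° − 38.400° = 51.6°.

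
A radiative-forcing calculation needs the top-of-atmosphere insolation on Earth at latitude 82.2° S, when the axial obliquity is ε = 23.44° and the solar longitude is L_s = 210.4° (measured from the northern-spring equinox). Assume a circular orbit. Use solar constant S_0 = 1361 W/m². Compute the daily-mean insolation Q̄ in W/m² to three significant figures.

Q̄ ≈ 271 W/m²

Solar declination: sin δ = sin ε · sin L_s = sin 23.44° × sin 210.4° = -0.20129, so δ = -11.613°.
cos h₀ = −tan(-82.2°) tan(-11.613°) = -1.5002 ≤ −1 ⇒ polar day, h₀ = π.
Bracket: h₀ sin ϕ sin δ + cos ϕ cos δ sin h₀ = 3.1416×-0.99075×-0.20129 + 0.13572×0.97953×0.00000 = 0.626523 + 0.000000 = 0.626523.
Q̄ = (S_0/π) × [bracket] = (1361/π) × 0.626523 = 271.4 W/m².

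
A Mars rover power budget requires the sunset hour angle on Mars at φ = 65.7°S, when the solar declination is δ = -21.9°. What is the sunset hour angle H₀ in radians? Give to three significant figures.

H₀ = 2.67 rad

cos H₀ = −tan φ · tan δ = −tan(-65.7°) × tan(-21.900°) = -0.8903, so H₀ = 2.6689 rad = 152.91°.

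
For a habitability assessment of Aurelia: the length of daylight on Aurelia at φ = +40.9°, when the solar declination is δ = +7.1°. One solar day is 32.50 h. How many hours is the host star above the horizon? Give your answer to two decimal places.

17.37 h

cos H₀ = −tan φ · tan δ = −tan(+40.9°) × tan(+7.100°) = -0.1079, so H₀ = 1.6789 rad = 96.19°.
Daylight = 2H₀/(2π) × 32.50 h = (1.6789/π) × 32.50 = 17.37 h.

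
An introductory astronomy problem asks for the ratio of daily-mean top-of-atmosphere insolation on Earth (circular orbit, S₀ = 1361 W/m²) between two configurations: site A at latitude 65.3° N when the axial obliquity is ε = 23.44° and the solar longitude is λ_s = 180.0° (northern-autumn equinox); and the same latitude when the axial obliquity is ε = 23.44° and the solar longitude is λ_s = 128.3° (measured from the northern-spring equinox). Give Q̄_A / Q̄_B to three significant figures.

Q̄_A / Q̄_B ≈ 0.440

— Configuration A (φ=+65.3°):
Solar declination: sin δ = sin ε · sin λ_s = sin 23.44° × sin 180.0° = 0.00000, so δ = +0.000°.
cos H₀ = −tan(+65.3°) tan(+0.000°) = -0.0000, H₀ = 1.5708 rad.
Bracket: H₀ sin φ sin δ + cos φ cos δ sin H₀ = 1.5708×0.90851×0.00000 + 0.41787×1.00000×1.00000 = 0.000000 + 0.417870 = 0.417870.
Q̄ = (S₀/π) × [bracket] = (1361/π) × 0.417870 = 181.03 W/m².
— Configuration B (φ=+65.3°):
Solar declination: sin δ = sin ε · sin λ_s = sin 23.44° × sin 128.3° = 0.31218, so δ = +18.190°.
cos H₀ = −tan(+65.3°) tan(+18.190°) = -0.7144, H₀ = 2.3666 rad.
Bracket: H₀ sin φ sin δ + cos φ cos δ sin H₀ = 2.3666×0.90851×0.31218 + 0.41787×0.95002×0.69972 = 0.671212 + 0.277778 = 0.948990.
Q̄ = (S₀/π) × [bracket] = (1361/π) × 0.948990 = 411.12 W/m².
Ratio Q̄_A / Q̄_B = 181.03 / 411.12 = 0.4403.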